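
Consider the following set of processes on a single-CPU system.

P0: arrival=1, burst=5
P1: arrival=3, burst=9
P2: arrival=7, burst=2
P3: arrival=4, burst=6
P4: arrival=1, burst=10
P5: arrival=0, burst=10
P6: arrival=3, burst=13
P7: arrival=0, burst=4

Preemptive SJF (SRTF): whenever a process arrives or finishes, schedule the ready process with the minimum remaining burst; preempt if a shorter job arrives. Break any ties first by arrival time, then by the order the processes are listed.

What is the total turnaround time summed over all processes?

189

Gantt: | P7 0-4 | P0 4-9 | P2 9-11 | P3 11-17 | P1 17-26 | P5 26-36 | P4 36-46 | P6 46-59 |
Completion: P0=9  P1=26  P2=11  P3=17  P4=46  P5=36  P6=59  P7=4
Turnaround (C−A): P0=8  P1=23  P2=4  P3=13  P4=45  P5=36  P6=56  P7=4
Turnaround = completion − arrival: P0=8, P1=23, P2=4, P3=13, P4=45, P5=36, P6=56, P7=4
Total turnaround = 8 + 23 + 4 + 13 + 45 + 36 + 56 + 4 = 189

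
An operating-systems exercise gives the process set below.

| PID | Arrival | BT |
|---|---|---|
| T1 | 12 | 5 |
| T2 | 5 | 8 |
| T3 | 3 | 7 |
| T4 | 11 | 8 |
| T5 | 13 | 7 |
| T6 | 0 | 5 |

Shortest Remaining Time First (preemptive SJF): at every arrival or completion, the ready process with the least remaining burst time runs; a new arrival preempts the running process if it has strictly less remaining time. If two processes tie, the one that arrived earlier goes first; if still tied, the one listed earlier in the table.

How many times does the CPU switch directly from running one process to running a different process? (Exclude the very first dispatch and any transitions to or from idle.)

Timeline: | T6 0-5 | T3 5-12 | T1 12-17 | T5 17-24 | T2 24-32 | T4 32-40 |
Completion: T1=17  T2=32  T3=12  T4=40  T5=24  T6=5

5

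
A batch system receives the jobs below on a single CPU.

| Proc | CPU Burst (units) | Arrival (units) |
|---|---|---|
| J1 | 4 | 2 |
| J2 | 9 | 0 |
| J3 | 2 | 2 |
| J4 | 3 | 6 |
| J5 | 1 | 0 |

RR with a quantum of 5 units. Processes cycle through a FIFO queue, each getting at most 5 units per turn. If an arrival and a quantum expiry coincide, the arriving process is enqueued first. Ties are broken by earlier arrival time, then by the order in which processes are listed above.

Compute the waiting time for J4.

10

Schedule: | J2 0-5 | J5 5-6 | J1 6-10 | J3 10-12 | J2 12-16 | J4 16-19 |
Completion: J1=10  J2=16  J3=12  J4=19  J5=6
Turnaround (C−A): J1=8  J2=16  J3=10  J4=13  J5=6
Waiting(J4) = turnaround − burst = 13 − 3 = 10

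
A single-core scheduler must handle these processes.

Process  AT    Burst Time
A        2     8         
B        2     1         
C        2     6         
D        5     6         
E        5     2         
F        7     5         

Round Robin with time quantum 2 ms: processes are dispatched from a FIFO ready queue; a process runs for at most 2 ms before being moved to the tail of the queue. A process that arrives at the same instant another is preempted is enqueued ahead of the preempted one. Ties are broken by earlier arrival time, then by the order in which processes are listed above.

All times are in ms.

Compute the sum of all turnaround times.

106

Gantt: | idle 0-2 | A 2-4 | B 4-5 | C 5-7 | A 7-9 | D 9-11 | E 11-13 | F 13-15 | C 15-17 | A 17-19 | D 19-21 | F 21-23 | C 23-25 | A 25-27 | D 27-29 | F 29-30 |
Completion: A=27  B=5  C=25  D=29  E=13  F=30
Turnaround (C−A): A=25  B=3  C=23  D=24  E=8  F=23
Turnaround = completion − arrival: A=25, B=3, C=23, D=24, E=8, F=23
Total turnaround = 25 + 3 + 23 + 24 + 8 + 23 = 106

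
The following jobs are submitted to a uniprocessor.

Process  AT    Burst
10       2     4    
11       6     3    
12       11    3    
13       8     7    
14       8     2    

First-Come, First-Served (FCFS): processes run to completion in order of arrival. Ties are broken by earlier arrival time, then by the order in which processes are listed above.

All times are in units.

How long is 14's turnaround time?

Timeline: | idle 0-2 | 10 2-6 | 11 6-9 | 13 9-16 | 14 16-18 | 12 18-21 |
Completion: 10=6  11=9  12=21  13=16  14=18
Turnaround(14) = completion − arrival = 18 − 8 = 10

10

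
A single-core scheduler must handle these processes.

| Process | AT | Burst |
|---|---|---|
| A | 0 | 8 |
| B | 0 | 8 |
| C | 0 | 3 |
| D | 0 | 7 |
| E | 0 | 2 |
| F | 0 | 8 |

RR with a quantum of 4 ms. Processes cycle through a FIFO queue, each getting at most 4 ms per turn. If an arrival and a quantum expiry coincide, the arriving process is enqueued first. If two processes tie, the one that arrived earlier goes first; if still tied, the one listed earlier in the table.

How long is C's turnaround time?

Schedule: | A 0-4 | B 4-8 | C 8-11 | D 11-15 | E 15-17 | F 17-21 | A 21-25 | B 25-29 | D 29-32 | F 32-36 |
Completion: A=25  B=29  C=11  D=32  E=17  F=36
Turnaround (C−A): A=25  B=29  C=11  D=32  E=17  F=36
Turnaround(C) = completion − arrival = 11 − 0 = 11

11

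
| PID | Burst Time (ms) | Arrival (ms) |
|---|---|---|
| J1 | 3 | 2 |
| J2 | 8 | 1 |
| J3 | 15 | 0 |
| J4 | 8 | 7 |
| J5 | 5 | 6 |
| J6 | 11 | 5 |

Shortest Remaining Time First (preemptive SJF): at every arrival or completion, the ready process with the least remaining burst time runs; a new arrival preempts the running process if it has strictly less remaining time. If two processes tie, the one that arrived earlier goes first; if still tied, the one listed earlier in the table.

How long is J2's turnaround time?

Timeline: | J3 0-1 | J2 1-2 | J1 2-5 | J2 5-6 | J5 6-11 | J2 11-17 | J4 17-25 | J6 25-36 | J3 36-50 |
Completion: J1=5  J2=17  J3=50  J4=25  J5=11  J6=36
Turnaround (C−A): J1=3  J2=16  J3=50  J4=18  J5=5  J6=31
Turnaround(J2) = completion − arrival = 17 − 1 = 16

16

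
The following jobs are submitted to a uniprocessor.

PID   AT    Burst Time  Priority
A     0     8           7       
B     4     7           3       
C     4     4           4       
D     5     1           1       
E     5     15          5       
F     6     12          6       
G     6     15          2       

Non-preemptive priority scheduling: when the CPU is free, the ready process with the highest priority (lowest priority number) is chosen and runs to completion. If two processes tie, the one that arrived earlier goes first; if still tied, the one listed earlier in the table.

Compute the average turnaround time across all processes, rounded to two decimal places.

Schedule: | A 0-8 | D 8-9 | G 9-24 | B 24-31 | C 31-35 | E 35-50 | F 50-62 |
Completion: A=8  B=31  C=35  D=9  E=50  F=62  G=24
Turnaround times: A=8, B=27, C=31, D=4, E=45, F=56, G=18
Average turnaround = (8+27+31+4+45+56+18) / 7 = 189/7 = 27.00

27.00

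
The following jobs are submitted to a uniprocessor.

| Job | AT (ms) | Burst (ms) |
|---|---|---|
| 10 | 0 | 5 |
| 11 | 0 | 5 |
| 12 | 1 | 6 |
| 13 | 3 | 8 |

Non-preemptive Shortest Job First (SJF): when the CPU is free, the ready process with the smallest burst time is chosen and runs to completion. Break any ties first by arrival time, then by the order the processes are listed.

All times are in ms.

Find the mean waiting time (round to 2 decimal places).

Timeline: | 10 0-5 | 11 5-10 | 12 10-16 | 13 16-24 |
Completion: 10=5  11=10  12=16  13=24
Turnaround (C−A): 10=5  11=10  12=15  13=21
Waiting times: 10=0, 11=5, 12=9, 13=13
Average waiting = (0+5+9+13) / 4 = 27/4 = 6.75

6.75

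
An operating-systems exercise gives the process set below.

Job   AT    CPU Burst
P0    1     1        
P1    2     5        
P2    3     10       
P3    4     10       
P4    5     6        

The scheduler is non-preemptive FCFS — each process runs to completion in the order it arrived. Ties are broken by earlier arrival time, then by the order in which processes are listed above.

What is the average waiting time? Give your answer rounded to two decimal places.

Timeline: | idle 0-1 | P0 1-2 | P1 2-7 | P2 7-17 | P3 17-27 | P4 27-33 |
Completion: P0=2  P1=7  P2=17  P3=27  P4=33
Waiting times: P0=0, P1=0, P2=4, P3=13, P4=22
Average waiting = (0+0+4+13+22) / 5 = 39/5 = 7.80

7.80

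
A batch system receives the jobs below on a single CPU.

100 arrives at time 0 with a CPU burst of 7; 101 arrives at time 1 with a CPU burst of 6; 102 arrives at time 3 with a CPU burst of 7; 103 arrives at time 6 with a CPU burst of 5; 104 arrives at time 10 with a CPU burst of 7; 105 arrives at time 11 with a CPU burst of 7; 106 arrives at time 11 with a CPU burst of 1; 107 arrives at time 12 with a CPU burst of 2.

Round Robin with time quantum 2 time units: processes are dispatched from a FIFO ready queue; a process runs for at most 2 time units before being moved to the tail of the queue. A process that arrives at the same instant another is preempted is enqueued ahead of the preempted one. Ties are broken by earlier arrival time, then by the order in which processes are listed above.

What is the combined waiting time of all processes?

154

Gantt: | 100 0-2 | 101 2-4 | 100 4-6 | 102 6-8 | 101 8-10 | 103 10-12 | 100 12-14 | 102 14-16 | 104 16-18 | 101 18-20 | 105 20-22 | 106 22-23 | 107 23-25 | 103 25-27 | 100 27-28 | 102 28-30 | 104 30-32 | 105 32-34 | 103 34-35 | 102 35-36 | 104 36-38 | 105 38-40 | 104 40-41 | 105 41-42 |
Completion: 100=28  101=20  102=36  103=35  104=41  105=42  106=23  107=25
Waiting = turnaround − burst: 100=21, 101=13, 102=26, 103=24, 104=24, 105=24, 106=11, 107=11
Total waiting = 21 + 13 + 26 + 24 + 24 + 24 + 11 + 11 = 154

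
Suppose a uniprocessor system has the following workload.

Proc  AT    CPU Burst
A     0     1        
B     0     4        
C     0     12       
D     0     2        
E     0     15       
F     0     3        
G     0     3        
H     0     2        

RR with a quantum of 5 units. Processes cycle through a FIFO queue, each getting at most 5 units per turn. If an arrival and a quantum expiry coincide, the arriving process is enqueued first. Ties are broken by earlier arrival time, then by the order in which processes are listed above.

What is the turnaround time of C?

Timeline: | A 0-1 | B 1-5 | C 5-10 | D 10-12 | E 12-17 | F 17-20 | G 20-23 | H 23-25 | C 25-30 | E 30-35 | C 35-37 | E 37-42 |
Completion: A=1  B=5  C=37  D=12  E=42  F=20  G=23  H=25
Turnaround (C−A): A=1  B=5  C=37  D=12  E=42  F=20  G=23  H=25
Turnaround(C) = completion − arrival = 37 − 0 = 37

37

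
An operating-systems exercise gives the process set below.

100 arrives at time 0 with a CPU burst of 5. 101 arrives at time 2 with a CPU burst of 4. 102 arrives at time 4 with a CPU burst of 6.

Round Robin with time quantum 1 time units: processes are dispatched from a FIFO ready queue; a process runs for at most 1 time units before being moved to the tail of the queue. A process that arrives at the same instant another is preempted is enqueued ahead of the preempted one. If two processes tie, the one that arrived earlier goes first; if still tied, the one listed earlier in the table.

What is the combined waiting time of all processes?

15

Schedule: | 100 0-2 | 101 2-3 | 100 3-4 | 101 4-5 | 102 5-6 | 100 6-7 | 101 7-8 | 102 8-9 | 100 9-10 | 101 10-11 | 102 11-15 |
Completion: 100=10  101=11  102=15
Turnaround (C−A): 100=10  101=9  102=11
Waiting = turnaround − burst: 100=5, 101=5, 102=5
Total waiting = 5 + 5 + 5 = 15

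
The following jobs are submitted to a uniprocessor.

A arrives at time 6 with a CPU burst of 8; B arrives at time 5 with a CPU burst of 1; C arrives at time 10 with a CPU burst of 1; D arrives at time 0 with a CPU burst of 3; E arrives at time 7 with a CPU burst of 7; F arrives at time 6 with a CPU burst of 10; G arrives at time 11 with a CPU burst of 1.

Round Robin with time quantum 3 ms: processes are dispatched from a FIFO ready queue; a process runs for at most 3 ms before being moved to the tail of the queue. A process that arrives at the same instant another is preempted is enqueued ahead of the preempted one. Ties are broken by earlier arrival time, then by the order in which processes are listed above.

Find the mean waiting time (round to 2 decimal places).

9.29

Schedule: | D 0-3 | idle 3-5 | B 5-6 | A 6-9 | F 9-12 | E 12-15 | A 15-18 | C 18-19 | G 19-20 | F 20-23 | E 23-26 | A 26-28 | F 28-31 | E 31-32 | F 32-33 |
Completion: A=28  B=6  C=19  D=3  E=32  F=33  G=20
Waiting times: A=14, B=0, C=8, D=0, E=18, F=17, G=8
Average waiting = (14+0+8+0+18+17+8) / 7 = 65/7 = 9.29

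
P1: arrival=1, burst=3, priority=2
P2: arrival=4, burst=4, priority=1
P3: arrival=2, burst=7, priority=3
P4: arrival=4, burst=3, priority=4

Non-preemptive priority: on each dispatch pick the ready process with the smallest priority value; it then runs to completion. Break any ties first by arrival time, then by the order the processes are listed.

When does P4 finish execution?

18

Schedule: | idle 0-1 | P1 1-4 | P2 4-8 | P3 8-15 | P4 15-18 |
Completion: P1=4  P2=8  P3=15  P4=18
Turnaround (C−A): P1=3  P2=4  P3=13  P4=14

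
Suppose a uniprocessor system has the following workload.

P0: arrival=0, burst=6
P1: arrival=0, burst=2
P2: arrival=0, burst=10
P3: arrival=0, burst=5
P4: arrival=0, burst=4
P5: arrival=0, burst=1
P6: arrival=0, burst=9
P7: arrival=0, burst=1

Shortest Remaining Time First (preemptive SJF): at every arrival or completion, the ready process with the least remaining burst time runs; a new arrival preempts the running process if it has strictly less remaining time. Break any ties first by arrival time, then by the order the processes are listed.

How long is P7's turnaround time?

Timeline: | P5 0-1 | P7 1-2 | P1 2-4 | P4 4-8 | P3 8-13 | P0 13-19 | P6 19-28 | P2 28-38 |
Completion: P0=19  P1=4  P2=38  P3=13  P4=8  P5=1  P6=28  P7=2
Turnaround (C−A): P0=19  P1=4  P2=38  P3=13  P4=8  P5=1  P6=28  P7=2
Turnaround(P7) = completion − arrival = 2 − 0 = 2

2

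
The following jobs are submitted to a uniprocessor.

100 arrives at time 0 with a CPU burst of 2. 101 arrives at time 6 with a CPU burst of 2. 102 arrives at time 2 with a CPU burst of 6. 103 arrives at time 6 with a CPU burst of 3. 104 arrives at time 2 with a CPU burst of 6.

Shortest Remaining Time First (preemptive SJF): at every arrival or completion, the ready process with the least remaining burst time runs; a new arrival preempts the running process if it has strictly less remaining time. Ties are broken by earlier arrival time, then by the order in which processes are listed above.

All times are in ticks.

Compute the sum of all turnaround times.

36

Timeline: | 100 0-2 | 102 2-8 | 101 8-10 | 103 10-13 | 104 13-19 |
Completion: 100=2  101=10  102=8  103=13  104=19
Turnaround (C−A): 100=2  101=4  102=6  103=7  104=17
Turnaround = completion − arrival: 100=2, 101=4, 102=6, 103=7, 104=17
Total turnaround = 2 + 4 + 6 + 7 + 17 = 36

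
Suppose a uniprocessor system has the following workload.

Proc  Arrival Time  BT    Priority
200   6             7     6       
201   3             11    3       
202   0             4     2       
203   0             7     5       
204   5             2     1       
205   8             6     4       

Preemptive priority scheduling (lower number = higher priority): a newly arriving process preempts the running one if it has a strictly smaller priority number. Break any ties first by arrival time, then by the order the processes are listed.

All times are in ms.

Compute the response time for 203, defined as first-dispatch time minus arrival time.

23

Schedule: | 202 0-4 | 201 4-5 | 204 5-7 | 201 7-17 | 205 17-23 | 203 23-30 | 200 30-37 |
Completion: 200=37  201=17  202=4  203=30  204=7  205=23
Turnaround (C−A): 200=31  201=14  202=4  203=30  204=2  205=15
Response(203) = first start − arrival = 23 − 0 = 23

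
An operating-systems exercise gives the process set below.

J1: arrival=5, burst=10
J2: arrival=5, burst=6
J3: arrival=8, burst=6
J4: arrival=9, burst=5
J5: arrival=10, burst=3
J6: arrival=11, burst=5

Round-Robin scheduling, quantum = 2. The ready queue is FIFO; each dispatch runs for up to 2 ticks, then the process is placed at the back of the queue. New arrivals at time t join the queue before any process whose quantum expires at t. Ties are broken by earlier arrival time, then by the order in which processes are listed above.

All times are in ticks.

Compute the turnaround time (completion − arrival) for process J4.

Schedule: | idle 0-5 | J1 5-7 | J2 7-9 | J1 9-11 | J3 11-13 | J4 13-15 | J2 15-17 | J5 17-19 | J6 19-21 | J1 21-23 | J3 23-25 | J4 25-27 | J2 27-29 | J5 29-30 | J6 30-32 | J1 32-34 | J3 34-36 | J4 36-37 | J6 37-38 | J1 38-40 |
Completion: J1=40  J2=29  J3=36  J4=37  J5=30  J6=38
Turnaround (C−A): J1=35  J2=24  J3=28  J4=28  J5=20  J6=27
Turnaround(J4) = completion − arrival = 37 − 9 = 28

28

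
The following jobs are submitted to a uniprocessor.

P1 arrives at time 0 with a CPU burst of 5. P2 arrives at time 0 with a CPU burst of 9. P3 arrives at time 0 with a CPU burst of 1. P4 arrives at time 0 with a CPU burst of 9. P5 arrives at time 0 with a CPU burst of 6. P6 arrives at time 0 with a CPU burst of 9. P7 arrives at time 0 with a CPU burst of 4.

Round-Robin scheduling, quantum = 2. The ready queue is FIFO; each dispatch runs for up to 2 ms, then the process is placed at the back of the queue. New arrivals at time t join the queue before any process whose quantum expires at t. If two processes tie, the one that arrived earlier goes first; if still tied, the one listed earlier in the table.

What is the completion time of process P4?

Schedule: | P1 0-2 | P2 2-4 | P3 4-5 | P4 5-7 | P5 7-9 | P6 9-11 | P7 11-13 | P1 13-15 | P2 15-17 | P4 17-19 | P5 19-21 | P6 21-23 | P7 23-25 | P1 25-26 | P2 26-28 | P4 28-30 | P5 30-32 | P6 32-34 | P2 34-36 | P4 36-38 | P6 38-40 | P2 40-41 | P4 41-42 | P6 42-43 |
Completion: P1=26  P2=41  P3=5  P4=42  P5=32  P6=43  P7=25

42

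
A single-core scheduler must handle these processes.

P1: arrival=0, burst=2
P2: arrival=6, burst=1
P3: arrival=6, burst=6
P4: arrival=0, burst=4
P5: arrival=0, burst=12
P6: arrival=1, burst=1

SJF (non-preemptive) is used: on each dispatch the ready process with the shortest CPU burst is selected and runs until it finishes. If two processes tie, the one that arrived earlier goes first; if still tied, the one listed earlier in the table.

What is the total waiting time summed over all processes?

21

Timeline: | P1 0-2 | P6 2-3 | P4 3-7 | P2 7-8 | P3 8-14 | P5 14-26 |
Completion: P1=2  P2=8  P3=14  P4=7  P5=26  P6=3
Waiting = turnaround − burst: P1=0, P2=1, P3=2, P4=3, P5=14, P6=1
Total waiting = 0 + 1 + 2 + 3 + 14 + 1 = 21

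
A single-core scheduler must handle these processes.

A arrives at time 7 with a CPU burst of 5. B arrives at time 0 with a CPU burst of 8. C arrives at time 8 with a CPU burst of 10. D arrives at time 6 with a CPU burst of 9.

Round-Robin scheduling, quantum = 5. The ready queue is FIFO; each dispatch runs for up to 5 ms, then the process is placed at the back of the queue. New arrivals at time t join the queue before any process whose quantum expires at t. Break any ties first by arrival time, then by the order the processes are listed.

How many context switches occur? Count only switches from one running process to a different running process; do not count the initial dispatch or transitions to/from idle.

Timeline: | B 0-8 | D 8-13 | A 13-18 | C 18-23 | D 23-27 | C 27-32 |
Completion: A=18  B=8  C=32  D=27
Turnaround (C−A): A=11  B=8  C=24  D=21

5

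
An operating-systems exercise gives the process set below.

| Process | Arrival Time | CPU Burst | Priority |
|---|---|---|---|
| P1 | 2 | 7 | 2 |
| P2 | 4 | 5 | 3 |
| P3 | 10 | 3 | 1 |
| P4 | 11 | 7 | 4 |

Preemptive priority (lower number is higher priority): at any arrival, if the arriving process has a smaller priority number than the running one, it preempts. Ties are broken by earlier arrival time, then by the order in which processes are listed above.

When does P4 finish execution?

Timeline: | idle 0-2 | P1 2-9 | P2 9-10 | P3 10-13 | P2 13-17 | P4 17-24 |
Completion: P1=9  P2=17  P3=13  P4=24
Turnaround (C−A): P1=7  P2=13  P3=3  P4=13

24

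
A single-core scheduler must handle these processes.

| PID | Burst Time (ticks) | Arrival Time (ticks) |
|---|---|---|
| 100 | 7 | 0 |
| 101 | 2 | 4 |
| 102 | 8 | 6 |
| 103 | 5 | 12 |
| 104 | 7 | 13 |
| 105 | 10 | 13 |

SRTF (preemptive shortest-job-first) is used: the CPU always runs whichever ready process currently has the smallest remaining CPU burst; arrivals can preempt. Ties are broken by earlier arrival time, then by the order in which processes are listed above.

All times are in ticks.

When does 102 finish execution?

Gantt: | 100 0-4 | 101 4-6 | 100 6-9 | 102 9-17 | 103 17-22 | 104 22-29 | 105 29-39 |
Completion: 100=9  101=6  102=17  103=22  104=29  105=39

17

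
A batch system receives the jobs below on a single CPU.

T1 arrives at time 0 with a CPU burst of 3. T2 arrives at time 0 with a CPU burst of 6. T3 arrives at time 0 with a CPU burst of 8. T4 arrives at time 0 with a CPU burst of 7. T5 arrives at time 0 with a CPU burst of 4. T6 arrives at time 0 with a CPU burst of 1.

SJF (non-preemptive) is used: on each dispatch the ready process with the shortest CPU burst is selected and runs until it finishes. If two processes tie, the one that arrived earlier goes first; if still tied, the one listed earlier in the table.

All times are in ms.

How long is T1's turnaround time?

4

Gantt: | T6 0-1 | T1 1-4 | T5 4-8 | T2 8-14 | T4 14-21 | T3 21-29 |
Completion: T1=4  T2=14  T3=29  T4=21  T5=8  T6=1
Turnaround (C−A): T1=4  T2=14  T3=29  T4=21  T5=8  T6=1
Turnaround(T1) = completion − arrival = 4 − 0 = 4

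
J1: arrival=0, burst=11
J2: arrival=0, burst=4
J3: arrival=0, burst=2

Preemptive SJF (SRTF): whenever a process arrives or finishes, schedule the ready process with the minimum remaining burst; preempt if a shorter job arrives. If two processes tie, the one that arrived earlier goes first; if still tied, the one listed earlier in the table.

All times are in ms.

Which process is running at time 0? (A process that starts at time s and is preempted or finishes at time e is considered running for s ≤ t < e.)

Gantt: | J3 0-2 | J2 2-6 | J1 6-17 |
Completion: J1=17  J2=6  J3=2

J3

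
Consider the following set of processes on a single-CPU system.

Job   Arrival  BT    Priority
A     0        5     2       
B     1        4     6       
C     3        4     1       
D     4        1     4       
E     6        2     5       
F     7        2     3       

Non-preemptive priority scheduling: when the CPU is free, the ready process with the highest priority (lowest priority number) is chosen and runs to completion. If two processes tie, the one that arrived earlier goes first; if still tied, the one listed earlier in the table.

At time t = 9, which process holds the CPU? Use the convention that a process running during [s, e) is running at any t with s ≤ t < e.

F

Schedule: | A 0-5 | C 5-9 | F 9-11 | D 11-12 | E 12-14 | B 14-18 |
Completion: A=5  B=18  C=9  D=12  E=14  F=11
Turnaround (C−A): A=5  B=17  C=6  D=8  E=8  F=4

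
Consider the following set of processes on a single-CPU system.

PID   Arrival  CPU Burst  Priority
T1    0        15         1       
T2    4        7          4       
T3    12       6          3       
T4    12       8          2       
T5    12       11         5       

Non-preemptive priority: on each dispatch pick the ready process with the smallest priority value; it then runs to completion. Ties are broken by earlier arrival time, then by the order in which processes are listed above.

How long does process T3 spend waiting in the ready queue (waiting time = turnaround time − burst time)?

Schedule: | T1 0-15 | T4 15-23 | T3 23-29 | T2 29-36 | T5 36-47 |
Completion: T1=15  T2=36  T3=29  T4=23  T5=47
Turnaround (C−A): T1=15  T2=32  T3=17  T4=11  T5=35
Waiting(T3) = turnaround − burst = 17 − 6 = 11

11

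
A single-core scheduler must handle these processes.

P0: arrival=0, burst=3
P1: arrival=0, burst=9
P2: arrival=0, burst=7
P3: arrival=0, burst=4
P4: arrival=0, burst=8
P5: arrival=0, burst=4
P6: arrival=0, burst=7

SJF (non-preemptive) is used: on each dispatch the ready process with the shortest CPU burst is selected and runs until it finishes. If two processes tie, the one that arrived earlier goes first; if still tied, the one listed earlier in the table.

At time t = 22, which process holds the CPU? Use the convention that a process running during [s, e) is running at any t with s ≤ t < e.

P6

Timeline: | P0 0-3 | P3 3-7 | P5 7-11 | P2 11-18 | P6 18-25 | P4 25-33 | P1 33-42 |
Completion: P0=3  P1=42  P2=18  P3=7  P4=33  P5=11  P6=25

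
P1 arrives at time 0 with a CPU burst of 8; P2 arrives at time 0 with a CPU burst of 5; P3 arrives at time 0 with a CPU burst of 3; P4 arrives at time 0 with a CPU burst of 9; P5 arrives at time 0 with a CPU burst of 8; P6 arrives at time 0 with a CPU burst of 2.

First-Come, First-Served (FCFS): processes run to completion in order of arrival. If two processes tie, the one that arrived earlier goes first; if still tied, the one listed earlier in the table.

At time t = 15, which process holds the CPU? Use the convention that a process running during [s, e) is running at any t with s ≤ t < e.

Timeline: | P1 0-8 | P2 8-13 | P3 13-16 | P4 16-25 | P5 25-33 | P6 33-35 |
Completion: P1=8  P2=13  P3=16  P4=25  P5=33  P6=35

P3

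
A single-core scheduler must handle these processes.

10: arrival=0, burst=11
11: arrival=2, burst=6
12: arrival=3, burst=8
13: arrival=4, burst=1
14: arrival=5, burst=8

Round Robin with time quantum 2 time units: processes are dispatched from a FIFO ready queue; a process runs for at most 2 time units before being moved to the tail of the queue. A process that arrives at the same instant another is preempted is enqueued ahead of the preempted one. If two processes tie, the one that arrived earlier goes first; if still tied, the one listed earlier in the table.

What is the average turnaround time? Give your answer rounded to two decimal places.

Timeline: | 10 0-2 | 11 2-4 | 10 4-6 | 12 6-8 | 13 8-9 | 11 9-11 | 14 11-13 | 10 13-15 | 12 15-17 | 11 17-19 | 14 19-21 | 10 21-23 | 12 23-25 | 14 25-27 | 10 27-29 | 12 29-31 | 14 31-33 | 10 33-34 |
Completion: 10=34  11=19  12=31  13=9  14=33
Turnaround (C−A): 10=34  11=17  12=28  13=5  14=28
Turnaround times: 10=34, 11=17, 12=28, 13=5, 14=28
Average turnaround = (34+17+28+5+28) / 5 = 112/5 = 22.40

22.40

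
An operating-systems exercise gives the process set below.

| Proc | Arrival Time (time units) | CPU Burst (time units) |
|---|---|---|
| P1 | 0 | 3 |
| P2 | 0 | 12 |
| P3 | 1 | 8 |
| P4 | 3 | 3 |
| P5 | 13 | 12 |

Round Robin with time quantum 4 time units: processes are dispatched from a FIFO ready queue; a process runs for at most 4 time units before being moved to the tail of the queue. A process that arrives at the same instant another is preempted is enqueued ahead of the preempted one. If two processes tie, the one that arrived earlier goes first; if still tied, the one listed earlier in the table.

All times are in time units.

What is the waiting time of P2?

18

Timeline: | P1 0-3 | P2 3-7 | P3 7-11 | P4 11-14 | P2 14-18 | P3 18-22 | P5 22-26 | P2 26-30 | P5 30-38 |
Completion: P1=3  P2=30  P3=22  P4=14  P5=38
Turnaround (C−A): P1=3  P2=30  P3=21  P4=11  P5=25
Waiting(P2) = turnaround − burst = 30 − 12 = 18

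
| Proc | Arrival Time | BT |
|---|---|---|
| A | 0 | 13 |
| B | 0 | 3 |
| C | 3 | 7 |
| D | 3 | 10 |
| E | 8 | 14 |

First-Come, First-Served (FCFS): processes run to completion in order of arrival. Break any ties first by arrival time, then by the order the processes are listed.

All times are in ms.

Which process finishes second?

Gantt: | A 0-13 | B 13-16 | C 16-23 | D 23-33 | E 33-47 |
Completion: A=13  B=16  C=23  D=33  E=47
Finish order: A → B → C → D → E

B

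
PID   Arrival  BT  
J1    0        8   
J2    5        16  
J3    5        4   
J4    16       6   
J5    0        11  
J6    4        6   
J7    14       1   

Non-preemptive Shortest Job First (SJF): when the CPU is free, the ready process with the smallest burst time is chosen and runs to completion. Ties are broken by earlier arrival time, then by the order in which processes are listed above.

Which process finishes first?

Schedule: | J1 0-8 | J3 8-12 | J6 12-18 | J7 18-19 | J4 19-25 | J5 25-36 | J2 36-52 |
Completion: J1=8  J2=52  J3=12  J4=25  J5=36  J6=18  J7=19
Turnaround (C−A): J1=8  J2=47  J3=7  J4=9  J5=36  J6=14  J7=5
Finish order: J1 → J3 → J6 → J7 → J4 → J5 → J2

J1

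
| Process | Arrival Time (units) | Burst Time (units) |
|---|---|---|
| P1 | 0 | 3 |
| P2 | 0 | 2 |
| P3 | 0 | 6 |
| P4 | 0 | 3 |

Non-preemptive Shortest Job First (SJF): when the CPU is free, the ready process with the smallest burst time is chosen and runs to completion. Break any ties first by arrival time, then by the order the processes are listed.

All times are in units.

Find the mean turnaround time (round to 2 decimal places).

Timeline: | P2 0-2 | P1 2-5 | P4 5-8 | P3 8-14 |
Completion: P1=5  P2=2  P3=14  P4=8
Turnaround (C−A): P1=5  P2=2  P3=14  P4=8
Turnaround times: P1=5, P2=2, P3=14, P4=8
Average turnaround = (5+2+14+8) / 4 = 29/4 = 7.25

7.25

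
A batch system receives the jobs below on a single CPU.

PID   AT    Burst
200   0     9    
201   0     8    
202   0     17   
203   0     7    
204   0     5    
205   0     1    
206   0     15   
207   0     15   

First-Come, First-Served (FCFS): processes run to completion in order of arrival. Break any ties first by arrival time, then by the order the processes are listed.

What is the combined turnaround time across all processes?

333

Schedule: | 200 0-9 | 201 9-17 | 202 17-34 | 203 34-41 | 204 41-46 | 205 46-47 | 206 47-62 | 207 62-77 |
Completion: 200=9  201=17  202=34  203=41  204=46  205=47  206=62  207=77
Turnaround (C−A): 200=9  201=17  202=34  203=41  204=46  205=47  206=62  207=77
Turnaround = completion − arrival: 200=9, 201=17, 202=34, 203=41, 204=46, 205=47, 206=62, 207=77
Total turnaround = 9 + 17 + 34 + 41 + 46 + 47 + 62 + 77 = 333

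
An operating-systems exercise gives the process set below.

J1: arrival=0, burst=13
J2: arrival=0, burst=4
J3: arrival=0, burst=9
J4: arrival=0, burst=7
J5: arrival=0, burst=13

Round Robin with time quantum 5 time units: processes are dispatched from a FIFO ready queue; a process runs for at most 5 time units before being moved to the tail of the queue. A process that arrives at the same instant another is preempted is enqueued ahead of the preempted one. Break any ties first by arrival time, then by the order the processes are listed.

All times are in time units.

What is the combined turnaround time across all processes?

Gantt: | J1 0-5 | J2 5-9 | J3 9-14 | J4 14-19 | J5 19-24 | J1 24-29 | J3 29-33 | J4 33-35 | J5 35-40 | J1 40-43 | J5 43-46 |
Completion: J1=43  J2=9  J3=33  J4=35  J5=46
Turnaround = completion − arrival: J1=43, J2=9, J3=33, J4=35, J5=46
Total turnaround = 43 + 9 + 33 + 35 + 46 = 166

166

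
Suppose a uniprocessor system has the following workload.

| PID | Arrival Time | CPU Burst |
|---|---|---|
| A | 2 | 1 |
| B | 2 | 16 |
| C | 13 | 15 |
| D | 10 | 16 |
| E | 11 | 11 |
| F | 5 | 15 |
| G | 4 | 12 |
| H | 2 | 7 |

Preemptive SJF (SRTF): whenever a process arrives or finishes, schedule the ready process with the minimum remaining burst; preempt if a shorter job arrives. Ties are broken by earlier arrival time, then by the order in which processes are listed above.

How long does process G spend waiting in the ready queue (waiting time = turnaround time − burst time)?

Gantt: | idle 0-2 | A 2-3 | H 3-10 | G 10-22 | E 22-33 | F 33-48 | C 48-63 | B 63-79 | D 79-95 |
Completion: A=3  B=79  C=63  D=95  E=33  F=48  G=22  H=10
Turnaround (C−A): A=1  B=77  C=50  D=85  E=22  F=43  G=18  H=8
Waiting(G) = turnaround − burst = 18 − 12 = 6

6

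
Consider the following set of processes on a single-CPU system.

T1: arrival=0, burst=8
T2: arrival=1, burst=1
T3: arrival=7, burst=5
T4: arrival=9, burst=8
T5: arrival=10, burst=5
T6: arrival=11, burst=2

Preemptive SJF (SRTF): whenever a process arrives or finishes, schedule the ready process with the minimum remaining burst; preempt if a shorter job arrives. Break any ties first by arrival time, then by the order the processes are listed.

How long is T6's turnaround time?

2

Gantt: | T1 0-1 | T2 1-2 | T1 2-9 | T3 9-11 | T6 11-13 | T3 13-16 | T5 16-21 | T4 21-29 |
Completion: T1=9  T2=2  T3=16  T4=29  T5=21  T6=13
Turnaround(T6) = completion − arrival = 13 − 11 = 2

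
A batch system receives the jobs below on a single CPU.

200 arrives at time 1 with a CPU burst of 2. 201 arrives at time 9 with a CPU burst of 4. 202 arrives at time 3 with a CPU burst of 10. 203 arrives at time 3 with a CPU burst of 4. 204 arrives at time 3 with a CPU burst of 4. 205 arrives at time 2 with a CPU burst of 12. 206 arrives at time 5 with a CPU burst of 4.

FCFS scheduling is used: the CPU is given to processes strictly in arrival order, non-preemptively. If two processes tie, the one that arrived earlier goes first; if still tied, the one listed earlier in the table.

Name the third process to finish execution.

Timeline: | idle 0-1 | 200 1-3 | 205 3-15 | 202 15-25 | 203 25-29 | 204 29-33 | 206 33-37 | 201 37-41 |
Completion: 200=3  201=41  202=25  203=29  204=33  205=15  206=37
Finish order: 200 → 205 → 202 → 203 → 204 → 206 → 201

202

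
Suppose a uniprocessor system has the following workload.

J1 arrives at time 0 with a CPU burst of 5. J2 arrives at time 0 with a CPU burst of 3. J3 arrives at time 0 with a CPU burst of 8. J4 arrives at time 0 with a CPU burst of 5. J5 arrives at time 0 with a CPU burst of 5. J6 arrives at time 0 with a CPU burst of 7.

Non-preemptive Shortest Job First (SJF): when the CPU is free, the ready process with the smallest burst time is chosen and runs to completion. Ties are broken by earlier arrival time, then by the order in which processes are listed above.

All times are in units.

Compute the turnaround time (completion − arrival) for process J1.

Schedule: | J2 0-3 | J1 3-8 | J4 8-13 | J5 13-18 | J6 18-25 | J3 25-33 |
Completion: J1=8  J2=3  J3=33  J4=13  J5=18  J6=25
Turnaround(J1) = completion − arrival = 8 − 0 = 8

8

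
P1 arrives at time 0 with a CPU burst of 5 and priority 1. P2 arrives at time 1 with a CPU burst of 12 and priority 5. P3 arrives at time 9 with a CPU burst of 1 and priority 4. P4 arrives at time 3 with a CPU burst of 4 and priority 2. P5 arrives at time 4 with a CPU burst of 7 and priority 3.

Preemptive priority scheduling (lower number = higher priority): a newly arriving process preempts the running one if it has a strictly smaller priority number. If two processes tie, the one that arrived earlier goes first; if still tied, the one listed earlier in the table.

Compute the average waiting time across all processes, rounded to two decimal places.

6.00

Gantt: | P1 0-5 | P4 5-9 | P5 9-16 | P3 16-17 | P2 17-29 |
Completion: P1=5  P2=29  P3=17  P4=9  P5=16
Turnaround (C−A): P1=5  P2=28  P3=8  P4=6  P5=12
Waiting times: P1=0, P2=16, P3=7, P4=2, P5=5
Average waiting = (0+16+7+2+5) / 5 = 30/5 = 6.00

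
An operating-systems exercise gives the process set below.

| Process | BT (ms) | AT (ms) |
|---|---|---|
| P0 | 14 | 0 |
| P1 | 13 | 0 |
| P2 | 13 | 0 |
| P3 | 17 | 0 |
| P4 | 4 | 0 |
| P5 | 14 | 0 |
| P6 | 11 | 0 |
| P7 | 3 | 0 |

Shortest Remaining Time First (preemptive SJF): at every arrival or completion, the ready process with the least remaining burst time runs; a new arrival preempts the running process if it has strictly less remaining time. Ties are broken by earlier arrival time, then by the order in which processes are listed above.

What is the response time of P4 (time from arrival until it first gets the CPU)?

Schedule: | P7 0-3 | P4 3-7 | P6 7-18 | P1 18-31 | P2 31-44 | P0 44-58 | P5 58-72 | P3 72-89 |
Completion: P0=58  P1=31  P2=44  P3=89  P4=7  P5=72  P6=18  P7=3
Response(P4) = first start − arrival = 3 − 0 = 3

3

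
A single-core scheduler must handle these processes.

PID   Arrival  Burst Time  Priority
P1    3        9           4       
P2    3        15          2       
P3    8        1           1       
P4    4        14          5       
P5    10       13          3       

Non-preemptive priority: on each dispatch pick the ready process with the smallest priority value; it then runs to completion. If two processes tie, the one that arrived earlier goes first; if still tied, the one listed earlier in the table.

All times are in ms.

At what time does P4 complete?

Timeline: | idle 0-3 | P2 3-18 | P3 18-19 | P5 19-32 | P1 32-41 | P4 41-55 |
Completion: P1=41  P2=18  P3=19  P4=55  P5=32
Turnaround (C−A): P1=38  P2=15  P3=11  P4=51  P5=22

55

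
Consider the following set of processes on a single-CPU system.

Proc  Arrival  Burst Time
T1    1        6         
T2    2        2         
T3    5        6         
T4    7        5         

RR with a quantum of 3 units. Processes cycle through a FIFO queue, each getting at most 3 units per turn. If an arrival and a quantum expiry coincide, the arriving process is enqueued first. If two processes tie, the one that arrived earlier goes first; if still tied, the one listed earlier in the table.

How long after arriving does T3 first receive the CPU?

Gantt: | idle 0-1 | T1 1-4 | T2 4-6 | T1 6-9 | T3 9-12 | T4 12-15 | T3 15-18 | T4 18-20 |
Completion: T1=9  T2=6  T3=18  T4=20
Response(T3) = first start − arrival = 9 − 5 = 4

4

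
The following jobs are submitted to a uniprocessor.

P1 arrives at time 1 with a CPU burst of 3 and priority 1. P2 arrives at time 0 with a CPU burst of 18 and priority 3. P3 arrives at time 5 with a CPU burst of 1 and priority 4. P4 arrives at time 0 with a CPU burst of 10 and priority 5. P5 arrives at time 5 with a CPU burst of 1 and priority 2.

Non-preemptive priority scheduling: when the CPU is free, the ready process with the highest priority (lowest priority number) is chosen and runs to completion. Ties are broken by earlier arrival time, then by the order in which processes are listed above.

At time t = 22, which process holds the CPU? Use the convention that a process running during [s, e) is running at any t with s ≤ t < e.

P3

Timeline: | P2 0-18 | P1 18-21 | P5 21-22 | P3 22-23 | P4 23-33 |
Completion: P1=21  P2=18  P3=23  P4=33  P5=22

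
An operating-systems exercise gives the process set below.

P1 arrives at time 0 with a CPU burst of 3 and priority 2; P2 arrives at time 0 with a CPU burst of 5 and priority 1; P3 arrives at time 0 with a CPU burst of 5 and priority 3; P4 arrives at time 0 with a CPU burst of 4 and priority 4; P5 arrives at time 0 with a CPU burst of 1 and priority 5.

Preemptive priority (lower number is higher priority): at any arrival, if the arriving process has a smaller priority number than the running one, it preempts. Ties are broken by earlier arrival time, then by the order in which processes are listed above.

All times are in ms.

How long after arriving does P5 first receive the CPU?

17

Schedule: | P2 0-5 | P1 5-8 | P3 8-13 | P4 13-17 | P5 17-18 |
Completion: P1=8  P2=5  P3=13  P4=17  P5=18
Turnaround (C−A): P1=8  P2=5  P3=13  P4=17  P5=18
Response(P5) = first start − arrival = 17 − 0 = 17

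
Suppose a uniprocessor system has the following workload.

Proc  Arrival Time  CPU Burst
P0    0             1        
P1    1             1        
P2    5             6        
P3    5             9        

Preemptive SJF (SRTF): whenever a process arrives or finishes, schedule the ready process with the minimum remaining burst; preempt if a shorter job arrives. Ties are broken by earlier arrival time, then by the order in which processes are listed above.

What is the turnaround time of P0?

1

Schedule: | P0 0-1 | P1 1-2 | idle 2-5 | P2 5-11 | P3 11-20 |
Completion: P0=1  P1=2  P2=11  P3=20
Turnaround (C−A): P0=1  P1=1  P2=6  P3=15
Turnaround(P0) = completion − arrival = 1 − 0 = 1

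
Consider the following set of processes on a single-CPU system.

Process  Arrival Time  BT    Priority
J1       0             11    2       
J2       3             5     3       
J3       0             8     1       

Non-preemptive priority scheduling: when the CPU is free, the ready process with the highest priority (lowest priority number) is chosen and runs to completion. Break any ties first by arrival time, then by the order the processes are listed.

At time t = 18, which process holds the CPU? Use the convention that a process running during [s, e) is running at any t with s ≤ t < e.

Gantt: | J3 0-8 | J1 8-19 | J2 19-24 |
Completion: J1=19  J2=24  J3=8
Turnaround (C−A): J1=19  J2=21  J3=8

J1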